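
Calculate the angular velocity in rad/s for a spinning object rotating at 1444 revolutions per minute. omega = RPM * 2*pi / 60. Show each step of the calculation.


omega = RPM * 2*pi / 60
= 1444 * 6.28318531 / 60
= 151.215 rad/s

151.215 rad/s


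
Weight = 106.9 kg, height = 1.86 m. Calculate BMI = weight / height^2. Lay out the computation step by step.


height^2 = 1.86^2 = 3.4596
BMI = 106.9 / 3.4596 = 30.9 kg/m^2

30.9 kg/m^2


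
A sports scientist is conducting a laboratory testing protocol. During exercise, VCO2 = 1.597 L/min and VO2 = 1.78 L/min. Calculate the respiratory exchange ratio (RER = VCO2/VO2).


RER = VCO2 / VO2
= 1.597 / 1.78
= 0.8972

0.8972


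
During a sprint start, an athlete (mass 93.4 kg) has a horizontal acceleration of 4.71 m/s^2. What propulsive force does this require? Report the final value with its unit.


Propulsive force = mass * acceleration
= 93.4 kg * 4.71 m/s^2
= 439.91 N

439.91 N


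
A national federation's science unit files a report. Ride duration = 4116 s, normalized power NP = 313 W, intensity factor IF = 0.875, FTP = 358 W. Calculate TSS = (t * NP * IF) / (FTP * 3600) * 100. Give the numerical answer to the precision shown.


Numerator = 4116 * 313 * 0.875 = 1127269.5
Denominator = 358 * 3600 = 1288800
TSS = 1127269.5 / 1288800 * 100
= 87.47

87.47 TSS


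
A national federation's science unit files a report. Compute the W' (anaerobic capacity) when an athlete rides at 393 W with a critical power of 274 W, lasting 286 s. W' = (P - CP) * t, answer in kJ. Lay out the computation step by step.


Above-CP power = 119 W
Duration = 286 s
W' = 119 * 286 = 34034 J
Convert: 34034 / 1000 = 34.034 kJ

34.034 kJ


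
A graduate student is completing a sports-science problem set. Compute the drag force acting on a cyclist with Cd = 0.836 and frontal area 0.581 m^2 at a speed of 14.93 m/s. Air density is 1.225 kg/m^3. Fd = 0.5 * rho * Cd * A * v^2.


Step 1: v^2 = 222.9049
Step 2: Fd = 0.5 * 1.225 * 0.836 * 0.581 * 222.9049
= 66.314 N

66.314 N


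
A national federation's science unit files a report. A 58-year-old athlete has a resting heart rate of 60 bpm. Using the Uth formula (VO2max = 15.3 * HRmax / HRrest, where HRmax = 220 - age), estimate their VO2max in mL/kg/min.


HRmax = 220 - 58 = 162 bpm
Ratio = HRmax / HRrest = 162 / 60 = 2.7
VO2max = 15.3 * 2.7 = 41.31 mL/kg/min

41.31 mL/kg/min


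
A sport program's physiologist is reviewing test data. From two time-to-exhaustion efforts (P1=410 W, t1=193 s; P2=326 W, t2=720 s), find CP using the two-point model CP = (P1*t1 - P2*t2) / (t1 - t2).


Work in trial 1 = 79130 J
Work in trial 2 = 234720 J
Delta work = -155590 J
Delta time = -527 s
CP = -155590 / -527 = 295.24 W

295.24 W


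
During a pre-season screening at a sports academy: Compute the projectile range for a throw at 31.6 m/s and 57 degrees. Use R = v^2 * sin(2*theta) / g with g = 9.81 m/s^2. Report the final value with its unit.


Two times the angle = 114 degrees
sin(114) = 0.913545
R = 998.56 * 0.913545 / 9.81 = 92.99 m

92.99 m


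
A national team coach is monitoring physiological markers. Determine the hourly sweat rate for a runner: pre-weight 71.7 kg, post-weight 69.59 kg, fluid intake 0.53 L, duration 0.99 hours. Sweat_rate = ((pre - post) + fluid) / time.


Mass lost = 71.7 - 69.59 = 2.11 kg
Add fluid consumed: 2.11 + 0.53 = 2.64 L total sweat
Sweat rate = 2.64 / 0.99 = 2.667 L/h

2.667 L/h


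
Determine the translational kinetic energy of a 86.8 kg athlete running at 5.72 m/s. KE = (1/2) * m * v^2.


KE = 0.5 * m * v^2
= 0.5 * 86.8 * 5.72^2
= 0.5 * 86.8 * 32.7184
= 1419.98 J

1419.98 J


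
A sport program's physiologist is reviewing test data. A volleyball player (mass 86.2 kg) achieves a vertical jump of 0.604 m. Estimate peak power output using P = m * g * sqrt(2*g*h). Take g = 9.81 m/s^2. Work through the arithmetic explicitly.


2 * g * h = 2 * 9.81 * 0.604 = 11.85048
sqrt(11.85048) = 3.442453 m/s
P = 86.2 * 9.81 * 3.442453 = 2911.01 W

2911.01 W


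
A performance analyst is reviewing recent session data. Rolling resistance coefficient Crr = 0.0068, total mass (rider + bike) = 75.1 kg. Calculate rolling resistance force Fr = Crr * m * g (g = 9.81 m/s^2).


Fr = Crr * m * g
= 0.0068 * 75.1 * 9.81
= 5.01 N

5.01 N


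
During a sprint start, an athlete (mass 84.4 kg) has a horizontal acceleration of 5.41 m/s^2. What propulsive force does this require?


Propulsive force = mass * acceleration
= 84.4 kg * 5.41 m/s^2
= 456.6 N

456.6 N


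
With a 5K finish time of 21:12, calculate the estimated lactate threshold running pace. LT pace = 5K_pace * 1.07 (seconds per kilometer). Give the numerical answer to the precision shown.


Race duration = 1272 s for 5 km
Average pace = 1272 / 5 = 254.4 s/km
LT pace = 254.4 * 1.07
= 272.21 s/km

272.21 s/km


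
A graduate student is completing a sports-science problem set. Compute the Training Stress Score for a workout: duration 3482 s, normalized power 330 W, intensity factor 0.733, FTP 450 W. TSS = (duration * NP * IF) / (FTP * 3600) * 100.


Product = 3482 * 330 * 0.733 = 842260.98
Base = 450 * 3600 = 1620000
TSS = 842260.98 / 1620000 * 100 = 51.99

51.99 TSS


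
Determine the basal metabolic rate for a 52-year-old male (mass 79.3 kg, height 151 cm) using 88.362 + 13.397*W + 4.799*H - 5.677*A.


BMR = 88.362 + 13.397*79.3 + 4.799*151 - 5.677*52
= 1580.19 kcal/day

1580.19 kcal/day


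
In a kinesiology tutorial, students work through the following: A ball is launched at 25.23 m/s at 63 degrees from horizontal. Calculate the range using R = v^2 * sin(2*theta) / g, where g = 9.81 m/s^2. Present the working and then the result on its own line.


sin(2 * 63) = sin(126) = 0.809017
v^2 = 25.23^2 = 636.5529
R = 636.5529 * 0.809017 / 9.81
= 52.496 m

52.496 m


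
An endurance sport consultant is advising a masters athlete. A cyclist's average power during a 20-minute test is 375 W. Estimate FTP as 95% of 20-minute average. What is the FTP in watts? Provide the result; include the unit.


FTP = 20-min power * 0.95
= 375 * 0.95
= 356.25 W

356.25 W


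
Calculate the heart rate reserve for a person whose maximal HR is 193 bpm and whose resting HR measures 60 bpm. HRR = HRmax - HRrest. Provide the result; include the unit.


HRmax = 193 bpm
HRrest = 60 bpm
HRR = 193 - 60 = 133 bpm

133 bpm


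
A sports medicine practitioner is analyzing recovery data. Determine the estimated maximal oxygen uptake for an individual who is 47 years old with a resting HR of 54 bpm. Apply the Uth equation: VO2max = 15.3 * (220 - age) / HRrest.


HRmax = 220 - 47 = 173
VO2max = 15.3 * (173 / 54)
= 15.3 * 3.2037
= 49.02 mL/kg/min

49.02 mL/kg/min


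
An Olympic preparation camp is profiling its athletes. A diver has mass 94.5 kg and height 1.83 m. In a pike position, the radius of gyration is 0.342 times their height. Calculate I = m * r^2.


r = 0.342 * 1.83 = 0.62586 m
I = m * r^2 = 94.5 * 0.391701 = 37.016 kg*m^2

37.016 kg*m^2


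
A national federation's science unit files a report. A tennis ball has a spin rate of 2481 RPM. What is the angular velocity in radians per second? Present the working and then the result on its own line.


Convert RPM to rad/s: multiply by 2*pi and divide by 60
omega = 2481 * 2 * pi / 60
= 259.81 rad/s

259.81 rad/s


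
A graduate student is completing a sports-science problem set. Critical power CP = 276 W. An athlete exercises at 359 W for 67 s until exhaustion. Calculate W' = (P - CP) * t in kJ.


P - CP = 359 - 276 = 83 W
W' = 83 * 67 = 5561 J
= 5561 / 1000 = 5.561 kJ

5.561 kJ


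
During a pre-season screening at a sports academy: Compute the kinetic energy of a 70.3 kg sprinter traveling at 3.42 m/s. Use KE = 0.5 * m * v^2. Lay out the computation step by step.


Velocity squared = 11.6964
KE = 0.5 * 70.3 * 11.6964 = 411.13 J

411.13 J


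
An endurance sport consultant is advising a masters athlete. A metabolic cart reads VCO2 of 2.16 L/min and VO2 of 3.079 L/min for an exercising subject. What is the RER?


RER = VCO2 / VO2 = 2.16 / 3.079 = 0.7015

0.7015


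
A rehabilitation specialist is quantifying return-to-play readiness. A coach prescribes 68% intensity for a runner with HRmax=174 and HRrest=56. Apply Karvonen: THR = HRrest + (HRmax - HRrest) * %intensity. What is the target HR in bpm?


Heart rate reserve = 174 - 56 = 118
Intensity fraction = 68 / 100 = 0.68
THR = 56 + 118 * 0.68 = 136.24 bpm

136.24 bpm


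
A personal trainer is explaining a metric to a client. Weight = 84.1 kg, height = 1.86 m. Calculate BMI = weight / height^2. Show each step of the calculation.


height^2 = 1.86^2 = 3.4596
BMI = 84.1 / 3.4596 = 24.31 kg/m^2

24.31 kg/m^2


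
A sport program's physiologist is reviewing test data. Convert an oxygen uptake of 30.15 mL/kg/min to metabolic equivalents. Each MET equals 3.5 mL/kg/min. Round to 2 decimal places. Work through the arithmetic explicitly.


One MET = 3.5 mL/kg/min
Number of METs = 30.15 / 3.5
= 8.61 METs

8.61 METs


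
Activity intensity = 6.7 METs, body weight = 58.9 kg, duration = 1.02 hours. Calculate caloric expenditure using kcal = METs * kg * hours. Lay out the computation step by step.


kcal = 6.7 * 58.9 * 1.02
= 394.63 * 1.02
= 402.52 kcal

402.52 kcal


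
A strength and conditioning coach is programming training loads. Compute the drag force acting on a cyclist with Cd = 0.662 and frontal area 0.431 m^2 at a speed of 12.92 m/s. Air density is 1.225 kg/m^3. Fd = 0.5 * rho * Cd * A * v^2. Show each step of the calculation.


Step 1: v^2 = 166.9264
Step 2: Fd = 0.5 * 1.225 * 0.662 * 0.431 * 166.9264
= 29.172 N

29.172 N


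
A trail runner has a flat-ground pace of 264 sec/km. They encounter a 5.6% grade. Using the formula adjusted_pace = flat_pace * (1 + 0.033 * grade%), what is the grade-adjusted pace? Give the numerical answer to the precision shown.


Grade factor = 1 + 0.033 * 5.6 = 1.1848
Adjusted = 264 * 1.1848 = 312.79 sec/km

312.79 s/km


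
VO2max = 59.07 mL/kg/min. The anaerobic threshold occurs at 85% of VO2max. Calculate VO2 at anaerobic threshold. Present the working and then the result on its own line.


AT fraction = 85 / 100 = 0.85
AT VO2 = 59.07 * 0.85
= 50.21 mL/kg/min

50.21 mL/kg/min


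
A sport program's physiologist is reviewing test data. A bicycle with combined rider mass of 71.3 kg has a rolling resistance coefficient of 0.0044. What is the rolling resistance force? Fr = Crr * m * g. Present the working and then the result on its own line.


Fr = 0.0044 * 71.3 * 9.81
= 0.31372 * 9.81
= 3.078 N

3.078 N


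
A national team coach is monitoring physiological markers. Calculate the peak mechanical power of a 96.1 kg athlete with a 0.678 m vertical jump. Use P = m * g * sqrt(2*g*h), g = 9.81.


First, sqrt(2gh) = sqrt(2 * 9.81 * 0.678)
= sqrt(13.30236) = 3.64724 m/s
Power = 96.1 * 9.81 * 3.64724 = 3438.4 W

3438.4 W


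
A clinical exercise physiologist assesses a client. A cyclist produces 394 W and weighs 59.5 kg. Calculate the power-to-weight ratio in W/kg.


P/W = power / mass
= 394 / 59.5
= 6.622 W/kg

6.622 W/kg


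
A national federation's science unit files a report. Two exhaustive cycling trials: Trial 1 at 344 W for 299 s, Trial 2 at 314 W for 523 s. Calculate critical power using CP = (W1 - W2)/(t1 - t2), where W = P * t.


W1 = 344 * 299 = 102856 J
W2 = 314 * 523 = 164222 J
CP = (102856 - 164222) / (299 - 523)
= -61366 / -224
= 273.96 W

273.96 W


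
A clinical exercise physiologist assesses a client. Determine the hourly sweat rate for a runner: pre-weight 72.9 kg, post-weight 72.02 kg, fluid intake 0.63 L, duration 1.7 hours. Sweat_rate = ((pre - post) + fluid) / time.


Mass lost = 72.9 - 72.02 = 0.88 kg
Add fluid consumed: 0.88 + 0.63 = 1.51 L total sweat
Sweat rate = 1.51 / 1.7 = 0.888 L/h

0.888 L/h


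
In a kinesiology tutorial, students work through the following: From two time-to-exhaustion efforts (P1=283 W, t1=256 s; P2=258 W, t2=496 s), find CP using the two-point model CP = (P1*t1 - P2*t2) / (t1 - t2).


Work in trial 1 = 72448 J
Work in trial 2 = 127968 J
Delta work = -55520 J
Delta time = -240 s
CP = -55520 / -240 = 231.33 W

231.33 W


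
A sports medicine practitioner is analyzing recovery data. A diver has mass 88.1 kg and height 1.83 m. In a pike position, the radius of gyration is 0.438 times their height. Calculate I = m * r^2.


r = 0.438 * 1.83 = 0.80154 m
I = m * r^2 = 88.1 * 0.642466 = 56.601 kg*m^2

56.601 kg*m^2


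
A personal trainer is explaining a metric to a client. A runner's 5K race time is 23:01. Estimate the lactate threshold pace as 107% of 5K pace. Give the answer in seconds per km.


Total race time = 23*60 + 1 = 1381 seconds
5K pace = 1381 / 5 = 276.2 sec/km
LT pace = 276.2 * 1.07 = 295.53 sec/km

295.53 s/km


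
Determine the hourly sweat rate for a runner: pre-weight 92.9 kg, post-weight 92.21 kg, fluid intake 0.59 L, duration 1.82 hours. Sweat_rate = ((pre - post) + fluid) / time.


Mass lost = 92.9 - 92.21 = 0.69 kg
Add fluid consumed: 0.69 + 0.59 = 1.28 L total sweat
Sweat rate = 1.28 / 1.82 = 0.703 L/h

0.703 L/h


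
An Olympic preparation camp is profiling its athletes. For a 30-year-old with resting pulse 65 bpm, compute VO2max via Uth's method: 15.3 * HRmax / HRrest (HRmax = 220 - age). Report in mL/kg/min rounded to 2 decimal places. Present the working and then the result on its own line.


Step 1: HRmax = 220 - 30 = 190 bpm
Step 2: Ratio = 190 / 65 = 2.9231
Step 3: VO2max = 15.3 * 2.9231 = 44.72 mL/kg/min

44.72 mL/kg/min


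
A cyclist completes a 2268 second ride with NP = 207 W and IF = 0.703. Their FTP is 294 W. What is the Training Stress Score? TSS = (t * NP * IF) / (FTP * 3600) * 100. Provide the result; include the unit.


t * NP * IF = 2268 * 207 * 0.703 = 330041.628
FTP * 3600 = 1058400
TSS = (330041.628 / 1058400) * 100 = 31.18

31.18 TSS


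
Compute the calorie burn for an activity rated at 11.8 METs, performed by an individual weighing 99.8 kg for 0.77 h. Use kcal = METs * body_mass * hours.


Product of METs and mass = 11.8 * 99.8 = 1177.64
Total kcal = 1177.64 * 0.77 = 906.78 kcal

906.78 kcal


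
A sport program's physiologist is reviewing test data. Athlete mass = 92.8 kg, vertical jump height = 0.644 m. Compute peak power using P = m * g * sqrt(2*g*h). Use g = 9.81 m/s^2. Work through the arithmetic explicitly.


sqrt(2 * 9.81 * 0.644) = sqrt(12.63528) = 3.554614 m/s
P = 92.8 * 9.81 * 3.554614
= 3236.01 W

3236.01 W


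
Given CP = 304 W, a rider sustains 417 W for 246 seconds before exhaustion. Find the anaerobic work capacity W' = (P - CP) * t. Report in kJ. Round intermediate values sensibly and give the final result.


Excess power = 417 - 304 = 113 W
Work above CP = 113 * 246 = 27798 J
W' = 27.798 kJ

27.798 kJ


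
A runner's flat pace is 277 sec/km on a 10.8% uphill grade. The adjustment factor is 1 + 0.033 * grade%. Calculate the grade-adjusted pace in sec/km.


Factor = 1 + 0.033 * 10.8 = 1.3564
Adjusted pace = 277 * 1.3564
= 375.72 sec/km

375.72 s/km


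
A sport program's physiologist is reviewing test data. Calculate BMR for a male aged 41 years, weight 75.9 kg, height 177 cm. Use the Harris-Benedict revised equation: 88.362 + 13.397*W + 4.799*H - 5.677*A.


Substituting values:
W term = 13.397 * 75.9 = 1016.8323
H term = 4.799 * 177 = 849.423
A term = 5.677 * 41 = 232.757
BMR = 1721.86 kcal/day

1721.86 kcal/day


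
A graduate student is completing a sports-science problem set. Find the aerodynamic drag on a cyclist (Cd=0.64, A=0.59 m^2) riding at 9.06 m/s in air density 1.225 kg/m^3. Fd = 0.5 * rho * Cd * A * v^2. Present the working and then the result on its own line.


Fd = 0.5 * 1.225 * 0.64 * 0.59 * 9.06^2
= 0.5 * 1.225 * 0.64 * 0.59 * 82.0836
= 18.984 N

18.984 N


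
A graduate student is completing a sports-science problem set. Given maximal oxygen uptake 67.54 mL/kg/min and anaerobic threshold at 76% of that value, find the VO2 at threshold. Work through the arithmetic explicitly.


Percentage as decimal = 0.76
VO2 at AT = 67.54 * 0.76 = 51.33 mL/kg/min

51.33 mL/kg/min


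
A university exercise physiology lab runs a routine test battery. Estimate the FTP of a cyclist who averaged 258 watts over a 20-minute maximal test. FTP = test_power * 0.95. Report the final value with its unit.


FTP = 258 * 0.95 = 245.1 W

245.1 W


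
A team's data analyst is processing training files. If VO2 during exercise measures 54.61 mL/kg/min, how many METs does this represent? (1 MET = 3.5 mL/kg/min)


METs = VO2 / 3.5 = 54.61 / 3.5 = 15.6

15.6 METs


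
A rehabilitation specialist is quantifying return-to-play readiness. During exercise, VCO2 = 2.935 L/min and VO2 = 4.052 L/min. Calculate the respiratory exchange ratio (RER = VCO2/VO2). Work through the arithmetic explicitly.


RER = VCO2 / VO2
= 2.935 / 4.052
= 0.7243

0.7243


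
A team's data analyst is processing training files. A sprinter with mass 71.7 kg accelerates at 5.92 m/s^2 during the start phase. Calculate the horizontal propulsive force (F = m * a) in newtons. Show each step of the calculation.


F = m * a
= 71.7 * 5.92
= 424.46 N

424.46 N


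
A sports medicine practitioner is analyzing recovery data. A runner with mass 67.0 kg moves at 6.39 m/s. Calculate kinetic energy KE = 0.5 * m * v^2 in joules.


v^2 = 6.39^2 = 40.8321
KE = 0.5 * 67.0 * 40.8321
= 1367.88 J

1367.88 J


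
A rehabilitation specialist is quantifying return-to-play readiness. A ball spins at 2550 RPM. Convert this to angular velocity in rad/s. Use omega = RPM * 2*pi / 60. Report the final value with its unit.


omega = 2550 * 2 * pi / 60
= 2550 * 6.28318531 / 60
= 16022.123 / 60
= 267.035 rad/s

267.035 rad/s


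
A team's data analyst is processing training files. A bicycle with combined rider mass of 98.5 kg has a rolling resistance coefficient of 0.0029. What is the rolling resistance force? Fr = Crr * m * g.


Fr = 0.0029 * 98.5 * 9.81
= 0.28565 * 9.81
= 2.802 N

2.802 N


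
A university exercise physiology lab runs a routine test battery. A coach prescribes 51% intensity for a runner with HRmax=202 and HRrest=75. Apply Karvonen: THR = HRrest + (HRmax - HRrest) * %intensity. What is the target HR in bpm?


Heart rate reserve = 202 - 75 = 127
Intensity fraction = 51 / 100 = 0.51
THR = 75 + 127 * 0.51 = 139.77 bpm

139.77 bpm


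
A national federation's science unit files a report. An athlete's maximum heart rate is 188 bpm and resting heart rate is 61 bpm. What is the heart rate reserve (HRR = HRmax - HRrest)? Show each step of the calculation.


HRR = HRmax - HRrest
= 188 - 61
= 127 bpm

127 bpm


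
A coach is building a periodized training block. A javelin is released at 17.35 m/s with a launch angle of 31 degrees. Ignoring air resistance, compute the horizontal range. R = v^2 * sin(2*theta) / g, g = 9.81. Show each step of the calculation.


Launch speed squared = 301.0225
sin(2 * 31 deg) = 0.882948
Range = 301.0225 * 0.882948 / 9.81
= 27.093 m

27.093 m


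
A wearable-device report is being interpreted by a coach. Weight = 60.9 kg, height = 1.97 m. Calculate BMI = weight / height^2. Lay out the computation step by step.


height^2 = 1.97^2 = 3.8809
BMI = 60.9 / 3.8809 = 15.69 kg/m^2

15.69 kg/m^2


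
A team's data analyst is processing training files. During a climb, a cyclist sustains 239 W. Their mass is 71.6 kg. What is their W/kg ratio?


Power-to-weight = 239 W / 71.6 kg
= 3.338 W/kg

3.338 W/kg


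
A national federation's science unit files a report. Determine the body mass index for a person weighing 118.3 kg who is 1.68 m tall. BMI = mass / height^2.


BMI = mass / height^2
= 118.3 / 1.68^2
= 118.3 / 2.8224
= 41.91 kg/m^2

41.91 kg/m^2


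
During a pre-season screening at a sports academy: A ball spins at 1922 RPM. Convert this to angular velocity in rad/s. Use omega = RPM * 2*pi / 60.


omega = 1922 * 2 * pi / 60
= 1922 * 6.28318531 / 60
= 12076.282 / 60
= 201.271 rad/s

201.271 rad/s


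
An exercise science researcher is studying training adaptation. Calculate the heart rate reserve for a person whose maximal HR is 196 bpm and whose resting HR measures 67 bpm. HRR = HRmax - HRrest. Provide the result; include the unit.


HRmax = 196 bpm
HRrest = 67 bpm
HRR = 196 - 67 = 129 bpm

129 bpm


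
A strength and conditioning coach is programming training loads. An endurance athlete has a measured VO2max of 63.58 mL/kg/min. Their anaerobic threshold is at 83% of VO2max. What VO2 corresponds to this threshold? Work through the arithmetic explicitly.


Anaerobic threshold VO2 = VO2max * 83%
= 63.58 * 0.83
= 52.77 mL/kg/min

52.77 mL/kg/min


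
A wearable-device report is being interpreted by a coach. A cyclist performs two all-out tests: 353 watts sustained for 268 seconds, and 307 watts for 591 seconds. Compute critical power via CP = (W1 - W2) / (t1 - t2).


W1 = P1 * t1 = 353 * 268 = 94604 J
W2 = P2 * t2 = 307 * 591 = 181437 J
CP = (94604 - 181437) / (268 - 591)
= 268.83 W

268.83 W


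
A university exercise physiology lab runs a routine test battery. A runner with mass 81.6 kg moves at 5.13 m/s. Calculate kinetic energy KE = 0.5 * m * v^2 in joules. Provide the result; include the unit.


v^2 = 5.13^2 = 26.3169
KE = 0.5 * 81.6 * 26.3169
= 1073.73 J

1073.73 J


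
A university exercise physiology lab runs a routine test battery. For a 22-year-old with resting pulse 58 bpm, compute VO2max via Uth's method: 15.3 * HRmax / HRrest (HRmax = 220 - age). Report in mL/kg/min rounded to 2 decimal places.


Step 1: HRmax = 220 - 22 = 198 bpm
Step 2: Ratio = 198 / 58 = 3.4138
Step 3: VO2max = 15.3 * 3.4138 = 52.23 mL/kg/min

52.23 mL/kg/min


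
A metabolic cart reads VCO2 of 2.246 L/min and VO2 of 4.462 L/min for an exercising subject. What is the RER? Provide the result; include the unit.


RER = VCO2 / VO2 = 2.246 / 4.462 = 0.5034

0.5034


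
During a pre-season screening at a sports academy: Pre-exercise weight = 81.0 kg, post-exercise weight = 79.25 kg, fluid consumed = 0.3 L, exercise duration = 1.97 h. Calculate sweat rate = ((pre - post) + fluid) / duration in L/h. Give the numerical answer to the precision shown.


Weight loss = 81.0 - 79.25 = 1.75 kg (approx L)
Total sweat = 1.75 + 0.3 = 2.05 L
Sweat rate = 2.05 / 1.97 = 1.041 L/h

1.041 L/h


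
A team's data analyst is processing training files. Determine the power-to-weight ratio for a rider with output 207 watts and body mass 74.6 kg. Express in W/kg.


P/W = 207 / 74.6 = 2.775 W/kg

2.775 W/kg


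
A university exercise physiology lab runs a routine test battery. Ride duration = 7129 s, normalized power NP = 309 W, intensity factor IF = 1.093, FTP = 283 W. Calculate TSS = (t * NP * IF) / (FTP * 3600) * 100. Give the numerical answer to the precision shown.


Numerator = 7129 * 309 * 1.093 = 2407727.073
Denominator = 283 * 3600 = 1018800
TSS = 2407727.073 / 1018800 * 100
= 236.33

236.33 TSS


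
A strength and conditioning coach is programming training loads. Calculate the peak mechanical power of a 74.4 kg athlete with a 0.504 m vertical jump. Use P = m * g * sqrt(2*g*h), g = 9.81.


First, sqrt(2gh) = sqrt(2 * 9.81 * 0.504)
= sqrt(9.88848) = 3.144595 m/s
Power = 74.4 * 9.81 * 3.144595 = 2295.13 W

2295.13 W


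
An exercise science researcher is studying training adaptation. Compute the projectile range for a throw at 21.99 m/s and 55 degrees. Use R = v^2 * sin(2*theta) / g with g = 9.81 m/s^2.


Two times the angle = 110 degrees
sin(110) = 0.939693
R = 483.5601 * 0.939693 / 9.81 = 46.32 m

46.32 m


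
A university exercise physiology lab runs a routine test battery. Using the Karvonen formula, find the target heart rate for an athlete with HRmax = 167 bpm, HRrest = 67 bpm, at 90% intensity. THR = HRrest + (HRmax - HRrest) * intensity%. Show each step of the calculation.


HRR = 167 - 67 = 100
THR = 67 + 100 * 0.9
= 67 + 90.0
= 157.0 bpm

157.0 bpm


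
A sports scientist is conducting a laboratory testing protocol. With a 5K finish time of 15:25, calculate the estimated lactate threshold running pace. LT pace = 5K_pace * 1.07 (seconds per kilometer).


Race duration = 925 s for 5 km
Average pace = 925 / 5 = 185.0 s/km
LT pace = 185.0 * 1.07
= 197.95 s/km

197.95 s/km


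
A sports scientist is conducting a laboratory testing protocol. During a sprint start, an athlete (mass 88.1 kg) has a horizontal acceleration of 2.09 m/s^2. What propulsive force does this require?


Propulsive force = mass * acceleration
= 88.1 kg * 2.09 m/s^2
= 184.13 N

184.13 N


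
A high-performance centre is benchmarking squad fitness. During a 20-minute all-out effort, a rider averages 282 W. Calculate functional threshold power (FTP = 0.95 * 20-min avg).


FTP = 0.95 * 282
= 267.9 W

267.9 W


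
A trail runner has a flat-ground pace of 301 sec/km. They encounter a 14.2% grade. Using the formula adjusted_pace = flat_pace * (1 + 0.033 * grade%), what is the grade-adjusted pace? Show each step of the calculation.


Grade factor = 1 + 0.033 * 14.2 = 1.4686
Adjusted = 301 * 1.4686 = 442.05 sec/km

442.05 s/km


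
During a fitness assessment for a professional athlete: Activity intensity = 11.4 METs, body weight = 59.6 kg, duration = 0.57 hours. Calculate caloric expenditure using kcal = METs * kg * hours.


kcal = 11.4 * 59.6 * 0.57
= 679.44 * 0.57
= 387.28 kcal

387.28 kcal


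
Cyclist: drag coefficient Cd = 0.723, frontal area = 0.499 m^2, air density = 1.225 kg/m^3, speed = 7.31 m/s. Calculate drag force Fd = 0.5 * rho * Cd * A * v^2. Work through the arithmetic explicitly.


v^2 = 7.31^2 = 53.4361
Fd = 0.5 * 1.225 * 0.723 * 0.499 * 53.4361
= 11.808 N

11.808 N


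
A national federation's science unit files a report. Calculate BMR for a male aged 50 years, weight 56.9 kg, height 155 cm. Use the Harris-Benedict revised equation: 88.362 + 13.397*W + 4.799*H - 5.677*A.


Substituting values:
W term = 13.397 * 56.9 = 762.2893
H term = 4.799 * 155 = 743.845
A term = 5.677 * 50 = 283.85
BMR = 1310.65 kcal/day

1310.65 kcal/day


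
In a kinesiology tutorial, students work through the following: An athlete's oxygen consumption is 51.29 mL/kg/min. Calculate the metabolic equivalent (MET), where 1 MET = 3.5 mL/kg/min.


MET = VO2 / 3.5
= 51.29 / 3.5
= 14.65 METs

14.65 METs


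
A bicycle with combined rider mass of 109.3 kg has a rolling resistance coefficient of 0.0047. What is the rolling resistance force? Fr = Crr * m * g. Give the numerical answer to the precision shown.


Fr = 0.0047 * 109.3 * 9.81
= 0.51371 * 9.81
= 5.039 N

5.039 N


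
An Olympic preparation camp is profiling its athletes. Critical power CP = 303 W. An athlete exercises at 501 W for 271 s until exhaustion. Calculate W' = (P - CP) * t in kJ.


P - CP = 501 - 303 = 198 W
W' = 198 * 271 = 53658 J
= 53658 / 1000 = 53.658 kJ

53.658 kJ


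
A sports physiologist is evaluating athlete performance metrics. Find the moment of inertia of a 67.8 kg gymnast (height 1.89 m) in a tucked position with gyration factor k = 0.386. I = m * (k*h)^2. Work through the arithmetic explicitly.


Radius of gyration = 0.386 * 1.89 = 0.72954 m
I = 67.8 * 0.72954^2
= 67.8 * 0.532229
= 36.085 kg*m^2

36.085 kg*m^2


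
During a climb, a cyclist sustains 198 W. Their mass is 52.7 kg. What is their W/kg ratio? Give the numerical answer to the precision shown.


Power-to-weight = 198 W / 52.7 kg
= 3.757 W/kg

3.757 W/kg


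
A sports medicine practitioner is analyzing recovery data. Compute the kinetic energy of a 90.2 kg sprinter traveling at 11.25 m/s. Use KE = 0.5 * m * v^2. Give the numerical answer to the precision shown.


Velocity squared = 126.5625
KE = 0.5 * 90.2 * 126.5625 = 5707.97 J

5707.97 J


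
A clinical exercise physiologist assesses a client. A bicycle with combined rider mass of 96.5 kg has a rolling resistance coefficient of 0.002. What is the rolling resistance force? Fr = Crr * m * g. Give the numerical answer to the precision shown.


Fr = 0.002 * 96.5 * 9.81
= 0.193 * 9.81
= 1.893 N

1.893 N


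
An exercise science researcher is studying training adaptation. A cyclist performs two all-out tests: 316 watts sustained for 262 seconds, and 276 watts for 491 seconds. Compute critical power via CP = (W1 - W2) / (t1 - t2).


W1 = P1 * t1 = 316 * 262 = 82792 J
W2 = P2 * t2 = 276 * 491 = 135516 J
CP = (82792 - 135516) / (262 - 491)
= 230.24 W

230.24 W


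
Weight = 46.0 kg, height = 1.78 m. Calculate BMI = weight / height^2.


height^2 = 1.78^2 = 3.1684
BMI = 46.0 / 3.1684 = 14.52 kg/m^2

14.52 kg/m^2


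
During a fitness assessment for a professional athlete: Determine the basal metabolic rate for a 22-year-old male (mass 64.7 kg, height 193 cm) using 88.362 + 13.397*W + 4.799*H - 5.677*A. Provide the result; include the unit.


BMR = 88.362 + 13.397*64.7 + 4.799*193 - 5.677*22
= 1756.46 kcal/day

1756.46 kcal/day


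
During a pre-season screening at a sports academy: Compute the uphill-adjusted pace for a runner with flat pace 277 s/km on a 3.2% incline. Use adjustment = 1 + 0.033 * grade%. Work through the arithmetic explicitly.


Adjustment factor = 1 + 0.033 * 3.2 = 1.1056
Grade-adjusted pace = 277 * 1.1056 = 306.25 s/km

306.25 s/km


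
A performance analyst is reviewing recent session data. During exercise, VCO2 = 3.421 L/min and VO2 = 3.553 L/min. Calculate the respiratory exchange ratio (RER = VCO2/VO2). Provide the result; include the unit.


RER = VCO2 / VO2
= 3.421 / 3.553
= 0.9628

0.9628


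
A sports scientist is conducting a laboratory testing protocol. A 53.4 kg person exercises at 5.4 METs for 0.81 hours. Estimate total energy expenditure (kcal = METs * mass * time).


Energy = METs * mass(kg) * time(h)
= 5.4 * 53.4 * 0.81
= 233.57 kcal

233.57 kcal


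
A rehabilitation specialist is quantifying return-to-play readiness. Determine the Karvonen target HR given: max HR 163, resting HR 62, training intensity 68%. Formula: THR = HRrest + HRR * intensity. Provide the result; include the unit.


HRR = HRmax - HRrest = 163 - 62 = 101
THR = 62 + 101 * 0.68
= 130.68 bpm

130.68 bpm


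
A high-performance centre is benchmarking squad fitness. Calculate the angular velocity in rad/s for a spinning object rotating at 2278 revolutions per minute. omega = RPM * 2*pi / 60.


omega = RPM * 2*pi / 60
= 2278 * 6.28318531 / 60
= 238.552 rad/s

238.552 rad/s


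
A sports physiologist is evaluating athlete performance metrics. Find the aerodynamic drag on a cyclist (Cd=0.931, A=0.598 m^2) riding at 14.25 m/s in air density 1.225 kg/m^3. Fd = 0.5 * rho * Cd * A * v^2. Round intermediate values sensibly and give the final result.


Fd = 0.5 * 1.225 * 0.931 * 0.598 * 14.25^2
= 0.5 * 1.225 * 0.931 * 0.598 * 203.0625
= 69.245 N

69.245 N


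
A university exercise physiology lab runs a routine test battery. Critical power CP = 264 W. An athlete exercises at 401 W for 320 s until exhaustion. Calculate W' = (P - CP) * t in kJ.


P - CP = 401 - 264 = 137 W
W' = 137 * 320 = 43840 J
= 43840 / 1000 = 43.84 kJ

43.84 kJ


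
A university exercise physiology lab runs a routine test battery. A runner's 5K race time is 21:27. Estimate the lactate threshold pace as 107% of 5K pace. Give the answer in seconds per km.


Total race time = 21*60 + 27 = 1287 seconds
5K pace = 1287 / 5 = 257.4 sec/km
LT pace = 257.4 * 1.07 = 275.42 sec/km

275.42 s/km


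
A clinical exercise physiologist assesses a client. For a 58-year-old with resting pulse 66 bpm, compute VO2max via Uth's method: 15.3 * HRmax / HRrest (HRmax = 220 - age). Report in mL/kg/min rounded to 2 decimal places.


Step 1: HRmax = 220 - 58 = 162 bpm
Step 2: Ratio = 162 / 66 = 2.4545
Step 3: VO2max = 15.3 * 2.4545 = 37.55 mL/kg/min

37.55 mL/kg/min


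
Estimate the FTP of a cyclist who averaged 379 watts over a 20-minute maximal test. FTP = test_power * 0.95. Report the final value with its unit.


FTP = 379 * 0.95 = 360.05 W

360.05 W


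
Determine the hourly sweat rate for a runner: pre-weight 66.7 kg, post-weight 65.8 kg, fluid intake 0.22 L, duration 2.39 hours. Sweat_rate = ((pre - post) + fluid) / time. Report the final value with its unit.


Mass lost = 66.7 - 65.8 = 0.9 kg
Add fluid consumed: 0.9 + 0.22 = 1.12 L total sweat
Sweat rate = 1.12 / 2.39 = 0.469 L/h

0.469 L/h


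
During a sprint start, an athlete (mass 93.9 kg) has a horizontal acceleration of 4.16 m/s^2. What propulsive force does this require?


Propulsive force = mass * acceleration
= 93.9 kg * 4.16 m/s^2
= 390.62 N

390.62 N


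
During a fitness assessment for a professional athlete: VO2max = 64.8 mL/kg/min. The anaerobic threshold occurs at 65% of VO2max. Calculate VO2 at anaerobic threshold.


AT fraction = 65 / 100 = 0.65
AT VO2 = 64.8 * 0.65
= 42.12 mL/kg/min

42.12 mL/kg/min


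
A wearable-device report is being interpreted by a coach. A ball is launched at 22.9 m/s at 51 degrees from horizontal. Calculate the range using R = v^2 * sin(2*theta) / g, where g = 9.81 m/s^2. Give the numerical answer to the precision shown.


sin(2 * 51) = sin(102) = 0.978148
v^2 = 22.9^2 = 524.41
R = 524.41 * 0.978148 / 9.81
= 52.289 m

52.289 m


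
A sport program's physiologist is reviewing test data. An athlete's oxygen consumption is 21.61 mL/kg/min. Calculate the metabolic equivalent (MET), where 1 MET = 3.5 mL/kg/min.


MET = VO2 / 3.5
= 21.61 / 3.5
= 6.17 METs

6.17 METs


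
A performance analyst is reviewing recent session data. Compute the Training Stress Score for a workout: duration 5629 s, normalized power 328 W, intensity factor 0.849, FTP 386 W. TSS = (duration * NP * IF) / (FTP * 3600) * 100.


Product = 5629 * 328 * 0.849 = 1567518.888
Base = 386 * 3600 = 1389600
TSS = 1567518.888 / 1389600 * 100 = 112.8

112.8 TSS


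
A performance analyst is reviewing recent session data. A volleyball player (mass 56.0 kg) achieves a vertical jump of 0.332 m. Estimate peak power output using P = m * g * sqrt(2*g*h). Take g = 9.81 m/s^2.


2 * g * h = 2 * 9.81 * 0.332 = 6.51384
sqrt(6.51384) = 2.552223 m/s
P = 56.0 * 9.81 * 2.552223 = 1402.09 W

1402.09 W


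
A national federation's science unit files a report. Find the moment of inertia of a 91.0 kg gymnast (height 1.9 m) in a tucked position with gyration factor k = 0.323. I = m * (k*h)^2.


Radius of gyration = 0.323 * 1.9 = 0.6137 m
I = 91.0 * 0.6137^2
= 91.0 * 0.376628
= 34.273 kg*m^2

34.273 kg*m^2


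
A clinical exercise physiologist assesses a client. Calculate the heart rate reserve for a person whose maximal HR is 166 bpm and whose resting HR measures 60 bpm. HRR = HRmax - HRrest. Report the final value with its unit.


HRmax = 166 bpm
HRrest = 60 bpm
HRR = 166 - 60 = 106 bpm

106 bpm


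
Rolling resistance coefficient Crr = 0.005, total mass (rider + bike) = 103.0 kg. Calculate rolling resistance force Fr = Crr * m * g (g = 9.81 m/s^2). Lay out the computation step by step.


Fr = Crr * m * g
= 0.005 * 103.0 * 9.81
= 5.052 N

5.052 N


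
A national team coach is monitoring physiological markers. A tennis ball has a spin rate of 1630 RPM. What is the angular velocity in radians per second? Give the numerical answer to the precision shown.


Convert RPM to rad/s: multiply by 2*pi and divide by 60
omega = 1630 * 2 * pi / 60
= 170.693 rad/s

170.693 rad/s


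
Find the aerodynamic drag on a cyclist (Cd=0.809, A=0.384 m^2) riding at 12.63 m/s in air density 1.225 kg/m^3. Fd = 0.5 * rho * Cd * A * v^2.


Fd = 0.5 * 1.225 * 0.809 * 0.384 * 12.63^2
= 0.5 * 1.225 * 0.809 * 0.384 * 159.5169
= 30.352 N

30.352 N


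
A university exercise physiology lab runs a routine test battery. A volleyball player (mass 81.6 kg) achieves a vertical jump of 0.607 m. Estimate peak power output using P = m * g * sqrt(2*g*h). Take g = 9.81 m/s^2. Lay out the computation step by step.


2 * g * h = 2 * 9.81 * 0.607 = 11.90934
sqrt(11.90934) = 3.450991 m/s
P = 81.6 * 9.81 * 3.450991 = 2762.5 W

2762.5 W


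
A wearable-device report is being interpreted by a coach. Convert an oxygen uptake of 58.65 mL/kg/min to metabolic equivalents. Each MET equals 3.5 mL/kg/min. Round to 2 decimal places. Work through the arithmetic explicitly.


One MET = 3.5 mL/kg/min
Number of METs = 58.65 / 3.5
= 16.76 METs

16.76 METs


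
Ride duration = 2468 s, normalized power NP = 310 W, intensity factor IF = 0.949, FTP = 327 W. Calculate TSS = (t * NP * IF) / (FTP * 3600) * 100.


Numerator = 2468 * 310 * 0.949 = 726060.92
Denominator = 327 * 3600 = 1177200
TSS = 726060.92 / 1177200 * 100
= 61.68

61.68 TSS


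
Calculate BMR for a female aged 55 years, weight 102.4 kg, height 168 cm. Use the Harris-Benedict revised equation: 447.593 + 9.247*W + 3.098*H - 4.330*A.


Substituting values:
W term = 9.247 * 102.4 = 946.8928
H term = 3.098 * 168 = 520.464
A term = 4.330 * 55 = 238.15
BMR = 1676.8 kcal/day

1676.8 kcal/day


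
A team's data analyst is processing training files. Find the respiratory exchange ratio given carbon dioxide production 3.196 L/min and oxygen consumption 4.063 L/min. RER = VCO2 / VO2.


VCO2 = 3.196 L/min
VO2 = 4.063 L/min
RER = 3.196 / 4.063 = 0.7866

0.7866


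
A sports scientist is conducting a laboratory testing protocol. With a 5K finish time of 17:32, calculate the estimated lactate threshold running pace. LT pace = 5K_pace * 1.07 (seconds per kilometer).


Race duration = 1052 s for 5 km
Average pace = 1052 / 5 = 210.4 s/km
LT pace = 210.4 * 1.07
= 225.13 s/km

225.13 s/km


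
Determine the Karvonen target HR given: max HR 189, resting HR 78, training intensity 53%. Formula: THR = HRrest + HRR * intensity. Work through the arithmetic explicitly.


HRR = HRmax - HRrest = 189 - 78 = 111
THR = 78 + 111 * 0.53
= 136.83 bpm

136.83 bpm


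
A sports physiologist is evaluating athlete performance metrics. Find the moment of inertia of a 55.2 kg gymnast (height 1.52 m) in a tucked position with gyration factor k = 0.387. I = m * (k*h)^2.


Radius of gyration = 0.387 * 1.52 = 0.58824 m
I = 55.2 * 0.58824^2
= 55.2 * 0.346026
= 19.101 kg*m^2

19.101 kg*m^2


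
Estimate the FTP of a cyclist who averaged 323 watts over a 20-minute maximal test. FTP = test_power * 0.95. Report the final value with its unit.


FTP = 323 * 0.95 = 306.85 W

306.85 W


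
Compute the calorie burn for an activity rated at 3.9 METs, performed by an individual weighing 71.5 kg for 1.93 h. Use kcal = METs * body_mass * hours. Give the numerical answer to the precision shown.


Product of METs and mass = 3.9 * 71.5 = 278.85
Total kcal = 278.85 * 1.93 = 538.18 kcal

538.18 kcal


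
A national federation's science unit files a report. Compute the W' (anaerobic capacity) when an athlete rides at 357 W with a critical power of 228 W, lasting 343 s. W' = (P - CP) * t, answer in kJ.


Above-CP power = 129 W
Duration = 343 s
W' = 129 * 343 = 44247 J
Convert: 44247 / 1000 = 44.247 kJ

44.247 kJ


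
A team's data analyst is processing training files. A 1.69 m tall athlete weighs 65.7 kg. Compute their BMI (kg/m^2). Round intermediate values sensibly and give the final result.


height^2 = 2.8561 m^2
BMI = 65.7 / 2.8561 = 23.0 kg/m^2

23.0 kg/m^2


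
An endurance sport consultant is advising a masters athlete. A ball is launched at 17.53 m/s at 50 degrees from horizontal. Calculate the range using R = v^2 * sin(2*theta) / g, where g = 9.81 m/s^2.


sin(2 * 50) = sin(100) = 0.984808
v^2 = 17.53^2 = 307.3009
R = 307.3009 * 0.984808 / 9.81
= 30.849 m

30.849 m


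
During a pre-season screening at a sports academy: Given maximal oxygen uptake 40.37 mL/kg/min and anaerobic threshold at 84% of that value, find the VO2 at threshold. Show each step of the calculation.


Percentage as decimal = 0.84
VO2 at AT = 40.37 * 0.84 = 33.91 mL/kg/min

33.91 mL/kg/min
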